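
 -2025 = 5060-7085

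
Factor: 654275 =5^2*26171^1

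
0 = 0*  46588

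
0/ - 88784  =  0/1 =- 0.00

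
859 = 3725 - 2866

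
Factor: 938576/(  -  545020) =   -  234644/136255 =-2^2*5^( - 1)*7^( - 1 )*17^( - 1)*229^ ( - 1 )*58661^1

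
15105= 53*285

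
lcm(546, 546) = 546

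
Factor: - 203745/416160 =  - 2^(  -  5)*  3^( - 1 ) *47^1 = - 47/96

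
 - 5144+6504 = 1360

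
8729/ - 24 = -364 + 7/24 = -363.71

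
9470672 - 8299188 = 1171484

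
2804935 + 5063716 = 7868651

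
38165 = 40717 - 2552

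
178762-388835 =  - 210073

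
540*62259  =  33619860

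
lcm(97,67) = 6499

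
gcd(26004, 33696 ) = 12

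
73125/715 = 102 + 3/11  =  102.27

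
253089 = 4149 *61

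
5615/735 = 1123/147 = 7.64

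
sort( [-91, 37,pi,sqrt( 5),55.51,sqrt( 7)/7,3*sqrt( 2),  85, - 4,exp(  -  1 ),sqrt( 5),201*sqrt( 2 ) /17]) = [-91,-4,exp( -1),sqrt( 7)/7,sqrt( 5), sqrt( 5),pi,3* sqrt( 2),201*sqrt( 2) /17,  37,55.51,  85 ]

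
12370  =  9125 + 3245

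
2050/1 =2050 = 2050.00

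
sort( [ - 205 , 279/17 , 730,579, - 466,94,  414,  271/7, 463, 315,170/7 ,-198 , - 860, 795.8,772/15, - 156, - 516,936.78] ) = [ - 860, - 516, - 466, - 205, - 198, - 156, 279/17, 170/7 , 271/7 , 772/15, 94,  315 , 414,463, 579, 730 , 795.8 , 936.78] 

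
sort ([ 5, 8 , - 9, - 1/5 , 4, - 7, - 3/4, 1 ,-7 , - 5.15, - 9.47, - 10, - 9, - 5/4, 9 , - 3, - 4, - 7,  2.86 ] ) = [ - 10,-9.47 , - 9 , - 9, - 7,-7, -7, - 5.15, - 4,  -  3, - 5/4, - 3/4, - 1/5,1, 2.86 , 4, 5,8,9]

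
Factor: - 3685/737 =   -  5^1 = - 5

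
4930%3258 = 1672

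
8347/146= 8347/146  =  57.17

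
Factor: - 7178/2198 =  - 3589/1099  =  - 7^( -1 )*37^1*97^1 *157^( - 1)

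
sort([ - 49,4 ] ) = [-49,4]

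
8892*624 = 5548608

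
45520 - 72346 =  - 26826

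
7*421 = 2947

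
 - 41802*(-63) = 2633526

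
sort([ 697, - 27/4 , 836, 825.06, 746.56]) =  [ -27/4, 697, 746.56,  825.06,836]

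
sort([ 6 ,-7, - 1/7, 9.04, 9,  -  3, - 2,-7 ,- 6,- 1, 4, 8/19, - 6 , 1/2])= [-7, - 7,-6 ,-6,  -  3,  -  2,- 1,-1/7, 8/19,1/2,4 , 6, 9,9.04] 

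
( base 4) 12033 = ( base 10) 399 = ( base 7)1110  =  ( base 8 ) 617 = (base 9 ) 483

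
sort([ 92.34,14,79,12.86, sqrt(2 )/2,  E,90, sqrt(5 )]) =[sqrt(2) /2, sqrt(5), E, 12.86 , 14, 79, 90,92.34]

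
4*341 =1364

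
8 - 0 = 8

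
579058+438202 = 1017260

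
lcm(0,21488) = 0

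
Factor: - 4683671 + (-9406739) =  - 14090410 = - 2^1*5^1 *1409041^1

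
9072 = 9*1008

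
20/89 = 20/89 = 0.22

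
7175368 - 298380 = 6876988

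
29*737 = 21373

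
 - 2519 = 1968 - 4487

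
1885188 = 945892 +939296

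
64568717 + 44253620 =108822337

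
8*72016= 576128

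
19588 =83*236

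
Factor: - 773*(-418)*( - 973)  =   - 2^1 *7^1 * 11^1 * 19^1*139^1*  773^1 = -314389922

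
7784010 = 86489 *90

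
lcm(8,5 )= 40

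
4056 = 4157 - 101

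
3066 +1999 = 5065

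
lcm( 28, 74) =1036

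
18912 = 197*96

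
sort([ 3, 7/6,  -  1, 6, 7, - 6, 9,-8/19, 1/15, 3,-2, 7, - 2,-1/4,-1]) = [ - 6, - 2,  -  2,  -  1 ,-1 , - 8/19, - 1/4,1/15, 7/6, 3, 3, 6 , 7, 7,  9 ] 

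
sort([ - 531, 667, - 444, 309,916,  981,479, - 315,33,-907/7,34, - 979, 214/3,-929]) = [ - 979,  -  929, - 531,- 444, - 315 ,  -  907/7,33,34, 214/3,309,479, 667 , 916,981]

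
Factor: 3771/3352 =9/8 = 2^( - 3 )*3^2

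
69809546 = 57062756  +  12746790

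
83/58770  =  83/58770= 0.00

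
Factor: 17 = 17^1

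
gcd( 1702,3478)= 74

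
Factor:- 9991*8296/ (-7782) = 41442668/3891 = 2^2*3^( - 1 ) * 17^1*61^1*97^1*103^1*1297^( - 1 )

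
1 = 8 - 7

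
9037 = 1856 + 7181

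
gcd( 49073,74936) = 1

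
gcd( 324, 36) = 36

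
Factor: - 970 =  - 2^1*5^1*97^1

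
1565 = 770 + 795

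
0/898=0  =  0.00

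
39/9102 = 13/3034=0.00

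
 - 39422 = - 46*857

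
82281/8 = 10285 +1/8 = 10285.12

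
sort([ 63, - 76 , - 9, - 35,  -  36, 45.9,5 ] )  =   [ - 76, - 36, - 35, - 9,  5,  45.9, 63]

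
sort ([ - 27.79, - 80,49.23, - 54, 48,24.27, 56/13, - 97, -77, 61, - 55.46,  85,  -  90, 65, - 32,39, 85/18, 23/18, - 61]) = [ - 97,  -  90, - 80, - 77, - 61, - 55.46, - 54,-32, - 27.79,23/18, 56/13,85/18,24.27, 39, 48,49.23, 61,65, 85]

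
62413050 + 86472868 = 148885918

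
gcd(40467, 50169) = 21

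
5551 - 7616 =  - 2065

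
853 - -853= 1706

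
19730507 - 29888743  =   - 10158236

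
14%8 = 6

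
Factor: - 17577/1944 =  - 217/24  =  - 2^ ( - 3)*3^( - 1)*7^1*31^1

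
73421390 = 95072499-21651109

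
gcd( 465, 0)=465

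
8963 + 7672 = 16635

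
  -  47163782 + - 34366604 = - 81530386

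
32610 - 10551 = 22059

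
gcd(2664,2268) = 36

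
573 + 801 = 1374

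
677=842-165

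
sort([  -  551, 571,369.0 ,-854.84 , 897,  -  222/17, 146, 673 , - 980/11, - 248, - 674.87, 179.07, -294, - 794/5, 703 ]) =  [- 854.84, - 674.87,-551,-294,-248, - 794/5, - 980/11, - 222/17, 146,179.07, 369.0,571,673,703,897]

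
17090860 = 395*43268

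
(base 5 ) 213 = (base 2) 111010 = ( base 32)1Q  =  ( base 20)2I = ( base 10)58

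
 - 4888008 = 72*( - 67889 ) 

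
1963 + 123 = 2086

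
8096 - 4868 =3228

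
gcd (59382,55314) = 18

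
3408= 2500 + 908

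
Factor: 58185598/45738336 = 29092799/22869168 = 2^( - 4)*3^(  -  1 ) * 7^( - 1)  *  29^( - 1 )*2347^( - 1) * 29092799^1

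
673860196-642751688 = 31108508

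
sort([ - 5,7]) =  [-5,7]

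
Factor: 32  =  2^5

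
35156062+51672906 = 86828968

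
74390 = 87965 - 13575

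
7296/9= 2432/3 = 810.67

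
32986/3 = 10995+1/3 = 10995.33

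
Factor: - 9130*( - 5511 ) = 50315430 = 2^1*3^1 * 5^1* 11^2*83^1*167^1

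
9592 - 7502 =2090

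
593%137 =45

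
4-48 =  - 44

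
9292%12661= 9292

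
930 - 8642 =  - 7712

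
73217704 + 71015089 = 144232793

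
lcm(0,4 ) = 0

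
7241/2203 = 7241/2203 =3.29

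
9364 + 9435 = 18799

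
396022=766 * 517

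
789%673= 116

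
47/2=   47/2  =  23.50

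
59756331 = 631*94701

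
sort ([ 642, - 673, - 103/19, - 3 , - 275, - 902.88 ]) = [ - 902.88 , - 673,  -  275,  -  103/19, - 3, 642] 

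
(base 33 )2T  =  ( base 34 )2r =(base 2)1011111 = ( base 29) 38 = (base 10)95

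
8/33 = 8/33 =0.24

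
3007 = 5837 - 2830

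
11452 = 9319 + 2133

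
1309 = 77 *17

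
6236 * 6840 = 42654240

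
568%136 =24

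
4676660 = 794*5890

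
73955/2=36977 + 1/2=36977.50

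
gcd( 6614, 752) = 2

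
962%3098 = 962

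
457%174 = 109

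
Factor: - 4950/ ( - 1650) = 3^1 = 3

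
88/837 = 88/837 = 0.11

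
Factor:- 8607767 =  - 7^1*617^1* 1993^1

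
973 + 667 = 1640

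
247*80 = 19760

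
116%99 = 17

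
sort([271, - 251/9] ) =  [ - 251/9, 271] 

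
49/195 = 49/195 = 0.25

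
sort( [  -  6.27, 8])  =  [ - 6.27, 8]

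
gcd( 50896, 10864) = 16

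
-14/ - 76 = 7/38 = 0.18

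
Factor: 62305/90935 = 13^( - 1 ) * 17^1*733^1*1399^(-1 ) = 12461/18187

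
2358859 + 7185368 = 9544227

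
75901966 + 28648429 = 104550395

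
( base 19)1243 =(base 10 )7660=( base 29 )934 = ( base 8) 16754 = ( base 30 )8fa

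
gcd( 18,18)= 18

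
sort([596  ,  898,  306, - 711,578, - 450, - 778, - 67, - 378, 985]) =[ - 778,-711, - 450, - 378,-67,306,578,596,898, 985] 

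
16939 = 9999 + 6940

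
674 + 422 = 1096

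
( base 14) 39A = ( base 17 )28A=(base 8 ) 1324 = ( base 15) 334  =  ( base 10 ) 724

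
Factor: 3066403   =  593^1*5171^1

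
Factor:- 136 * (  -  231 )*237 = 2^3*3^2*7^1*11^1*17^1 * 79^1=7445592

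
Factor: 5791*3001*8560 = 148762450960 = 2^4*  5^1 *107^1*3001^1 * 5791^1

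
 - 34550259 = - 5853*5903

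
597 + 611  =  1208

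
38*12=456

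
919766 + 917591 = 1837357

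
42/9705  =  14/3235  =  0.00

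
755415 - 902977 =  - 147562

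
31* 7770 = 240870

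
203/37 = 5 + 18/37=5.49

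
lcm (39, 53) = 2067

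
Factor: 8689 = 8689^1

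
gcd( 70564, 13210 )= 2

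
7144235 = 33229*215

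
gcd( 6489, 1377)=9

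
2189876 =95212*23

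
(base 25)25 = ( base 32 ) 1n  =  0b110111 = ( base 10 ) 55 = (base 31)1o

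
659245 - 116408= 542837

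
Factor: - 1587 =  - 3^1* 23^2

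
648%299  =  50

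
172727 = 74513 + 98214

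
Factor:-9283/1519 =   -  7^( - 2)*31^(-1)*9283^1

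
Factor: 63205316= 2^2*269^1 * 58741^1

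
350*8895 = 3113250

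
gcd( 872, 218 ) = 218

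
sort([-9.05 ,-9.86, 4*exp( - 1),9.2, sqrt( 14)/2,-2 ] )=[ - 9.86,  -  9.05, - 2,4*exp(-1 ),sqrt(14)/2,9.2 ]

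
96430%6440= 6270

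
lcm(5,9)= 45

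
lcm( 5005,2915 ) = 265265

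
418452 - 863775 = -445323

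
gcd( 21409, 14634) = 271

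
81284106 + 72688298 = 153972404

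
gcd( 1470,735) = 735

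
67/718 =67/718  =  0.09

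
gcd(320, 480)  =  160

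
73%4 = 1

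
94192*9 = 847728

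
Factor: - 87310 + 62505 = -5^1*11^2*41^1 = -24805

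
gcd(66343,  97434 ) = 1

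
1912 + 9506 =11418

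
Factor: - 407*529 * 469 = - 100977107 = - 7^1*11^1*23^2*37^1 * 67^1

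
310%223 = 87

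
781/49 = 781/49 = 15.94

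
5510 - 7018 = -1508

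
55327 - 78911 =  - 23584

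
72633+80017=152650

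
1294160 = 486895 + 807265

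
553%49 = 14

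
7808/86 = 90 + 34/43=90.79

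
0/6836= 0  =  0.00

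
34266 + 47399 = 81665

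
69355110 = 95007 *730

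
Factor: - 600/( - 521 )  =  2^3*3^1*5^2*521^ ( - 1)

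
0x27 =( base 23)1g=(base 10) 39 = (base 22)1H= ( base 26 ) 1D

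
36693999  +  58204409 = 94898408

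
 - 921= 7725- 8646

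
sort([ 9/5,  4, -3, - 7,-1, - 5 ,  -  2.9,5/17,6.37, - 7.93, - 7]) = [ - 7.93, - 7, - 7, - 5, - 3, - 2.9, - 1,5/17 , 9/5,4, 6.37] 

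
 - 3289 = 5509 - 8798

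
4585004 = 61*75164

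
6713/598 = 6713/598 = 11.23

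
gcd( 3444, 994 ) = 14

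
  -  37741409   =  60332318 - 98073727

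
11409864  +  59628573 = 71038437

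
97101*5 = 485505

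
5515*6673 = 36801595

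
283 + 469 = 752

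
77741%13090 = 12291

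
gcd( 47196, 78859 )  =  1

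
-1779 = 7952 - 9731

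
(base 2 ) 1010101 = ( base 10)85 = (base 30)2P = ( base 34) 2H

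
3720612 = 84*44293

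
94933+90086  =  185019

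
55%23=9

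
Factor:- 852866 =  -2^1*7^1*60919^1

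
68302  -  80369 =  - 12067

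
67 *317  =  21239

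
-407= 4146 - 4553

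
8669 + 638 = 9307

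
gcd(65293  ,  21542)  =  1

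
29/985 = 29/985 = 0.03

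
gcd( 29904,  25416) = 24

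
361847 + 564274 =926121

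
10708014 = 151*70914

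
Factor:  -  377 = - 13^1*29^1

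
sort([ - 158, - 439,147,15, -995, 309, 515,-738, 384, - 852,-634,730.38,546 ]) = [ - 995,  -  852,-738, - 634,- 439, - 158, 15,147, 309, 384,515,546, 730.38]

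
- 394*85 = -33490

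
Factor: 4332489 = 3^1*7^1*103^1*2003^1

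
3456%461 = 229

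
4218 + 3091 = 7309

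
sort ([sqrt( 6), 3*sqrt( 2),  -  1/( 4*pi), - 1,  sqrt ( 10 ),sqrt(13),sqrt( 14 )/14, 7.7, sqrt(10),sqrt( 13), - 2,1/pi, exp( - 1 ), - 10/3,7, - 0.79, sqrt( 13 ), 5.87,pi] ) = [ - 10/3, - 2, - 1, - 0.79,  -  1/( 4*pi), sqrt( 14)/14,  1/pi,  exp(-1 ),sqrt(6), pi,sqrt( 10),sqrt(10),sqrt(13 ),sqrt( 13),sqrt(13 ),3*sqrt( 2),5.87,7,7.7 ] 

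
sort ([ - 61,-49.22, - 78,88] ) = [ - 78,-61, - 49.22,88] 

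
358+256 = 614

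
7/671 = 7/671 = 0.01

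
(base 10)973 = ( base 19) 2d4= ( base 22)205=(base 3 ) 1100001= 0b1111001101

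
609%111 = 54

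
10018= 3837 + 6181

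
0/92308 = 0 = 0.00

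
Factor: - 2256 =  - 2^4*3^1*47^1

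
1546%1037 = 509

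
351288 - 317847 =33441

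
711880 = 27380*26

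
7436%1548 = 1244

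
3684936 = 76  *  48486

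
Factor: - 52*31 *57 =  - 2^2*3^1*13^1*19^1*31^1=-  91884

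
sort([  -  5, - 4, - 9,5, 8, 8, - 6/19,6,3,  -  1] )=[ - 9, - 5,- 4, - 1, - 6/19, 3,5, 6,8, 8] 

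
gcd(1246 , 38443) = 1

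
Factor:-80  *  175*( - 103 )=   2^4*5^3*7^1*103^1 = 1442000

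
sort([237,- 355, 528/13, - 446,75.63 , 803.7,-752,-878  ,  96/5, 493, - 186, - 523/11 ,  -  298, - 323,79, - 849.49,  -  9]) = [-878,-849.49,- 752,-446,-355,-323, - 298, - 186, - 523/11,-9 , 96/5,528/13,75.63,79,  237, 493 , 803.7]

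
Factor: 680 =2^3 *5^1* 17^1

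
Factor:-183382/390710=-5^( - 1 ) * 89^(  -  1)*439^(-1)*91691^1 =- 91691/195355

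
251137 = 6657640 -6406503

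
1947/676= 1947/676 = 2.88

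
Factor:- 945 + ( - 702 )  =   - 3^3*61^1= - 1647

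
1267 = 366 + 901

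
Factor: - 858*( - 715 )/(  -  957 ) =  - 2^1*5^1*11^1*13^2*29^( - 1)  =  -18590/29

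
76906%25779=25348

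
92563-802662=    - 710099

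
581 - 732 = -151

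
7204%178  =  84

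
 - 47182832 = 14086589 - 61269421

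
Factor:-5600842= - 2^1 * 13^1 * 215417^1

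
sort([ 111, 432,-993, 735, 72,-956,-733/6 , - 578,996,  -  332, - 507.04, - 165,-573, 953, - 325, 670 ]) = [-993,-956, - 578,-573, - 507.04, - 332,  -  325,-165, - 733/6,72,111, 432, 670,735, 953, 996 ]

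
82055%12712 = 5783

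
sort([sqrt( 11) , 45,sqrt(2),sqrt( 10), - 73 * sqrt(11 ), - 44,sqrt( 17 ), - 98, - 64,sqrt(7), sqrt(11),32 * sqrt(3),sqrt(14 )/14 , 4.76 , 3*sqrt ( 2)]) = [ - 73*sqrt( 11 ),-98, - 64, - 44 , sqrt(14) /14,sqrt( 2) , sqrt(7),sqrt(10 ),  sqrt( 11 ),sqrt( 11 ),sqrt( 17),3*sqrt( 2),  4.76 , 45,32*sqrt(3) ]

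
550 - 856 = -306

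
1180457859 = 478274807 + 702183052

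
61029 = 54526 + 6503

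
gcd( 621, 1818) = 9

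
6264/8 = 783 = 783.00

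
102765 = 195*527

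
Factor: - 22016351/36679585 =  - 5^( - 1)*  7^1*47^1*66919^1 * 7335917^( - 1 ) 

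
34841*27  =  940707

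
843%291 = 261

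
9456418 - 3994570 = 5461848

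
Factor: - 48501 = - 3^2 * 17^1*317^1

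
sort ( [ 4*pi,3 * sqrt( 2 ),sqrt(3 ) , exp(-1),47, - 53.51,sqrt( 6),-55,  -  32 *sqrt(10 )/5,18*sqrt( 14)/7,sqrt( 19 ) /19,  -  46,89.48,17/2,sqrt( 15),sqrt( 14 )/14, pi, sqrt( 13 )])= [ - 55  , - 53.51, - 46,  -  32*sqrt( 10 ) /5, sqrt( 19) /19,sqrt(14)/14,exp (- 1 ),sqrt( 3 ),sqrt( 6), pi,sqrt(13),sqrt( 15),3 * sqrt(2), 17/2, 18*sqrt(14) /7,4*pi,47,89.48 ]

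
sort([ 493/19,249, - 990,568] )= [ - 990, 493/19,  249,568 ] 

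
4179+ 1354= 5533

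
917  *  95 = 87115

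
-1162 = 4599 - 5761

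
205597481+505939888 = 711537369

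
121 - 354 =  - 233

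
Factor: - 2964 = -2^2 * 3^1*13^1*19^1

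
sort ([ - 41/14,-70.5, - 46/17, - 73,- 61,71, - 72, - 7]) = [ - 73, - 72, - 70.5,- 61,-7,-41/14, - 46/17,71]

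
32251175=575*56089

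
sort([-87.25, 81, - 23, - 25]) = [ - 87.25,-25, - 23, 81]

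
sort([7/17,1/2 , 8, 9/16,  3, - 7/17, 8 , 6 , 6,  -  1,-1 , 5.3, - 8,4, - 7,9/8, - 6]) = [ - 8, - 7, - 6, -1, - 1, - 7/17, 7/17, 1/2,  9/16, 9/8,3,4 , 5.3,6,6, 8,8]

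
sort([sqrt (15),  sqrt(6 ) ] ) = [ sqrt(6), sqrt( 15)]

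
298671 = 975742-677071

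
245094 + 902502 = 1147596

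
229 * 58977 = 13505733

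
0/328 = 0 = 0.00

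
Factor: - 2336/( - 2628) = 2^3*  3^( - 2 ) = 8/9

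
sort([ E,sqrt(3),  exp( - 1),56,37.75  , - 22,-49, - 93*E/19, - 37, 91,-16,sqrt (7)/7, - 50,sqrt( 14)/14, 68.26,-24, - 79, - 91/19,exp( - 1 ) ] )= [ - 79, - 50, - 49, - 37, - 24 , - 22, - 16, - 93  *  E/19, - 91/19,sqrt( 14) /14, exp( - 1) , exp(  -  1),  sqrt ( 7 ) /7,sqrt( 3),E,37.75 , 56,  68.26, 91]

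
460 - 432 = 28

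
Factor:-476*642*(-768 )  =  2^11 * 3^2*7^1*17^1*  107^1 = 234694656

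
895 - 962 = -67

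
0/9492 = 0  =  0.00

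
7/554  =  7/554 =0.01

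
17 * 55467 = 942939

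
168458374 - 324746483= - 156288109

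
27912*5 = 139560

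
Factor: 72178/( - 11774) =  - 7^( - 1)*29^(-2)*151^1 * 239^1 = -36089/5887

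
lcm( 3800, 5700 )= 11400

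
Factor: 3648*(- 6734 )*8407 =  - 2^7 * 3^1 * 7^2 * 13^1*19^1*37^1 * 1201^1=- 206523268224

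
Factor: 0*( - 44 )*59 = 0 = 0^1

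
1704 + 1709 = 3413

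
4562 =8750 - 4188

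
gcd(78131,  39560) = 989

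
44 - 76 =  - 32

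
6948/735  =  9 + 111/245= 9.45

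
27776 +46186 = 73962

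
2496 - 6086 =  - 3590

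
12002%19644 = 12002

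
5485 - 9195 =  - 3710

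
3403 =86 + 3317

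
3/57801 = 1/19267 = 0.00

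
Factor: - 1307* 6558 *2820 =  - 24171082920 = - 2^3 * 3^2*5^1 * 47^1 * 1093^1*1307^1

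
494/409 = 494/409 = 1.21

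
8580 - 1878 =6702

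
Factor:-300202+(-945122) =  - 2^2*3^1 * 157^1*661^1 = -1245324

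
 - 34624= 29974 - 64598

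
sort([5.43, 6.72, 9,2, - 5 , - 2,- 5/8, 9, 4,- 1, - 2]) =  [ - 5 , - 2, - 2, - 1, - 5/8,  2, 4, 5.43, 6.72,9, 9 ] 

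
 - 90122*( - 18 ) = 1622196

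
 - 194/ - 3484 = 97/1742 =0.06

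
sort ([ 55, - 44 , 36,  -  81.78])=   [-81.78, - 44,36,55] 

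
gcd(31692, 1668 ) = 1668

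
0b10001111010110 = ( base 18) 1a5c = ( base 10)9174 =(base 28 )BJI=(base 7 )35514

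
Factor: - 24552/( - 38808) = 7^(-2)*31^1 = 31/49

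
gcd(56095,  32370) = 65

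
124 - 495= - 371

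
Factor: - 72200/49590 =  - 380/261=-2^2*3^( -2 )*5^1*19^1*29^(-1)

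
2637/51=879/17 = 51.71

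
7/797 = 7/797 = 0.01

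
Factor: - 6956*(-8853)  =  61581468 = 2^2*3^1*13^1*37^1*47^1* 227^1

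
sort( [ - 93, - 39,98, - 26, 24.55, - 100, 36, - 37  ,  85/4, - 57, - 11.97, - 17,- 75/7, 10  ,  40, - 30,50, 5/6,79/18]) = [ - 100, - 93, - 57, -39,- 37 , - 30, - 26, - 17, - 11.97, - 75/7, 5/6, 79/18,10  ,  85/4, 24.55,36, 40, 50, 98]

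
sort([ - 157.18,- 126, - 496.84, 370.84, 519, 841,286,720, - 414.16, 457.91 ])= [ - 496.84, - 414.16, - 157.18,- 126, 286, 370.84, 457.91, 519, 720 , 841 ]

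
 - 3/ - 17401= 3/17401 = 0.00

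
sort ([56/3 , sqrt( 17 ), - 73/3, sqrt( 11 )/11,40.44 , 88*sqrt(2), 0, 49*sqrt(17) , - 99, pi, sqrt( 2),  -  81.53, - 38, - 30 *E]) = [-99, - 30*E,-81.53, - 38, - 73/3,0,sqrt(11) /11,  sqrt( 2), pi, sqrt(17),  56/3, 40.44, 88*sqrt(2),49*sqrt( 17 )]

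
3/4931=3/4931  =  0.00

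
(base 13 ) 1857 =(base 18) b33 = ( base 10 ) 3621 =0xE25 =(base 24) 66l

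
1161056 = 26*44656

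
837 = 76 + 761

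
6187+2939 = 9126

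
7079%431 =183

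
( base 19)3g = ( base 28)2h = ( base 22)37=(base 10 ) 73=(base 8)111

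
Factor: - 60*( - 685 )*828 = 34030800 =2^4*3^3*5^2*23^1*137^1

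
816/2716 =204/679 =0.30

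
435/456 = 145/152 = 0.95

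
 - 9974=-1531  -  8443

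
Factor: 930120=2^3*3^1*5^1*23^1*337^1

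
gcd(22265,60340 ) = 5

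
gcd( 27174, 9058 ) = 9058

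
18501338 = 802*23069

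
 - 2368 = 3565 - 5933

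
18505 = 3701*5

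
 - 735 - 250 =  - 985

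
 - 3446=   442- 3888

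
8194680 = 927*8840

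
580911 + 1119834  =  1700745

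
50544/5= 10108 + 4/5 = 10108.80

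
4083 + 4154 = 8237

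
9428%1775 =553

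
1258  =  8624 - 7366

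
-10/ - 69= 10/69 = 0.14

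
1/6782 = 1/6782 = 0.00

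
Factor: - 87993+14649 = -2^7*3^1*191^1= - 73344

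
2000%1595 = 405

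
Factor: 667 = 23^1*29^1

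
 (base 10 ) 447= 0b110111111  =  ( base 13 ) 285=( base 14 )23d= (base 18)16f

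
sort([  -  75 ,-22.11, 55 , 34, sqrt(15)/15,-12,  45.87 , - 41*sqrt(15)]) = [ - 41*sqrt( 15 ),-75,-22.11, - 12,sqrt ( 15)/15,  34, 45.87,55]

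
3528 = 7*504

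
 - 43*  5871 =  - 252453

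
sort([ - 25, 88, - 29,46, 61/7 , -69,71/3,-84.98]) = [-84.98,-69,-29, - 25, 61/7, 71/3, 46,88 ]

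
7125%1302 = 615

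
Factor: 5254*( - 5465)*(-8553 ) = 245583229830 = 2^1 * 3^1*5^1*37^1*71^1*1093^1*2851^1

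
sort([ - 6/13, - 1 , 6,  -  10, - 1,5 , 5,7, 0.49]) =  [-10, - 1, - 1, - 6/13,0.49, 5,5 , 6, 7] 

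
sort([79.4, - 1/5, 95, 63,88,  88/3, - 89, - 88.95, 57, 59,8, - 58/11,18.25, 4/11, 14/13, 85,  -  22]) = [  -  89, - 88.95, - 22, - 58/11, - 1/5, 4/11, 14/13,8, 18.25,88/3,57,  59,63, 79.4, 85,88, 95]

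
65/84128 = 65/84128=0.00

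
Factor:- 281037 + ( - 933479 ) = - 1214516 = - 2^2*211^1 * 1439^1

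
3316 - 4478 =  - 1162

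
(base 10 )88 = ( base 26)3a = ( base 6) 224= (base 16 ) 58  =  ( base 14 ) 64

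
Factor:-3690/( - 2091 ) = 2^1*3^1*5^1*17^( - 1) = 30/17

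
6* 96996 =581976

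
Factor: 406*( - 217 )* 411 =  -2^1*3^1*7^2*29^1*31^1*137^1 = - 36209922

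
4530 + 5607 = 10137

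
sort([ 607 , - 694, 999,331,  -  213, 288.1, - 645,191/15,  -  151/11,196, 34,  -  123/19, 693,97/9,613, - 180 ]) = [ - 694 , - 645, - 213, - 180, - 151/11, - 123/19, 97/9,191/15 , 34 , 196,288.1,331,607, 613,693  ,  999 ] 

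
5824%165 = 49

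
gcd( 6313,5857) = 1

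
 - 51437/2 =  - 25719 + 1/2 = - 25718.50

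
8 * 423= 3384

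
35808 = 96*373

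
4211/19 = 221 + 12/19 =221.63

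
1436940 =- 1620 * ( - 887 )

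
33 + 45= 78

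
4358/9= 484 + 2/9 = 484.22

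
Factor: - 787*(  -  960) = 755520 = 2^6 *3^1*5^1 * 787^1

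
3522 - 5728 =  - 2206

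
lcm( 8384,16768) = 16768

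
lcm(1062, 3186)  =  3186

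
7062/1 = 7062=7062.00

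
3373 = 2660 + 713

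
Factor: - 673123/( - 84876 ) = 61193/7716 = 2^( - 2 ) * 3^( - 1)*11^1*643^( - 1)*5563^1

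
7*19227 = 134589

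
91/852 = 91/852 = 0.11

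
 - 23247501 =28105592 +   -  51353093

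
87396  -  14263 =73133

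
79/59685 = 79/59685 = 0.00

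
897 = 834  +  63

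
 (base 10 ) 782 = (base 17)2c0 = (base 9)1058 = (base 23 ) 1b0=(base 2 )1100001110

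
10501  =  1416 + 9085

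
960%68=8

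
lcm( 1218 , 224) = 19488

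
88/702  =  44/351= 0.13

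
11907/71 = 11907/71 = 167.70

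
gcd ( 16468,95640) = 4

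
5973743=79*75617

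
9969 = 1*9969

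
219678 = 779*282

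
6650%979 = 776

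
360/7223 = 360/7223= 0.05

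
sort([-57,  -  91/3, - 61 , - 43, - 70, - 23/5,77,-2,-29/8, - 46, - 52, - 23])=[ - 70, - 61,-57, - 52, - 46, - 43,  -  91/3,-23, - 23/5 , -29/8, - 2, 77]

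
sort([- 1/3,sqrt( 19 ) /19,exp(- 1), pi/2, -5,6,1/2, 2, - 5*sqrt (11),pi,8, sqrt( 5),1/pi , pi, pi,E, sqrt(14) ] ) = [ - 5*sqrt( 11) , - 5 , - 1/3,sqrt(19) /19 , 1/pi,exp( - 1),1/2,pi/2, 2, sqrt( 5 ),E,pi, pi,pi, sqrt(14),6,8]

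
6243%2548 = 1147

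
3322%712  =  474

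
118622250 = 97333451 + 21288799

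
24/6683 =24/6683=0.00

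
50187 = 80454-30267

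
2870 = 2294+576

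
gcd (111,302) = 1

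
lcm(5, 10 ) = 10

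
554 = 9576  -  9022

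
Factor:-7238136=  - 2^3*3^1*191^1*1579^1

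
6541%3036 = 469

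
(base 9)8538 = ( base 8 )14200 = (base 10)6272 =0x1880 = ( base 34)5eg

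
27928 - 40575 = - 12647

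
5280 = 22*240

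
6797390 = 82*82895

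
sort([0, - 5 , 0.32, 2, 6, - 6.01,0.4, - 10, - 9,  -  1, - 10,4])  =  [ - 10, - 10 , - 9, - 6.01, - 5 , - 1 , 0, 0.32 , 0.4, 2,4,6 ]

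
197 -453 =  -256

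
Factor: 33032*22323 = 2^3*3^1*7^1*1063^1*4129^1 = 737373336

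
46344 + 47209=93553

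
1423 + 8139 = 9562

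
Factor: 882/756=7/6 = 2^ ( - 1 )*3^( - 1)* 7^1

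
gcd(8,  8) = 8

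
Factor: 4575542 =2^1*19^1*347^2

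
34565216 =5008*6902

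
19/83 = 19/83=0.23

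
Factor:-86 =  - 2^1 * 43^1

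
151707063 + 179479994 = 331187057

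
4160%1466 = 1228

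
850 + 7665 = 8515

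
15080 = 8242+6838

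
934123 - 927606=6517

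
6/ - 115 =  - 6/115 = -  0.05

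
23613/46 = 23613/46 = 513.33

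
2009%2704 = 2009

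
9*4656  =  41904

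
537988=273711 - -264277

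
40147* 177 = 7106019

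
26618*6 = 159708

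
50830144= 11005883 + 39824261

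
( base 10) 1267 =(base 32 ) 17J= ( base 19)39d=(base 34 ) 139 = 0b10011110011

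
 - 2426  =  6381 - 8807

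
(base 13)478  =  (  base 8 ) 1407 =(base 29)QL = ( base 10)775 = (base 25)160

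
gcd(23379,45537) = 3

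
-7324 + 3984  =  -3340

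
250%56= 26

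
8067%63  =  3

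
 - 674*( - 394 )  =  265556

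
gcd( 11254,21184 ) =662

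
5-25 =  - 20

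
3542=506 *7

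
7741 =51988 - 44247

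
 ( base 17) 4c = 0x50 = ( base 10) 80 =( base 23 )3b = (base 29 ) 2m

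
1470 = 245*6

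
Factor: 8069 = 8069^1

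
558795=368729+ 190066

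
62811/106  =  592 + 59/106= 592.56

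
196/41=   196/41 = 4.78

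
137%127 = 10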